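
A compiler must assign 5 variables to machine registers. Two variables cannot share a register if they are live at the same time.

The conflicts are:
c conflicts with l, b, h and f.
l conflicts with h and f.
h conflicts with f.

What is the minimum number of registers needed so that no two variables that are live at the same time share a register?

c, l, h, f are mutually in conflict, so at least 4 registers are needed.
4 registers suffice: register 1 → {c}; register 2 → {l, b}; register 3 → {f}; register 4 → {h}. No two conflicting variables share a register.

4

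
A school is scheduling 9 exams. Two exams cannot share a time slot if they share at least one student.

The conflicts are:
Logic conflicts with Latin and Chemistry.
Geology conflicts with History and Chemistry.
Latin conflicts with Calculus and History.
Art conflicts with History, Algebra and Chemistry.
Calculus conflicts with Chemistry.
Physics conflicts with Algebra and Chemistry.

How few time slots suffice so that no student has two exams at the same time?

The cycle Art-Chemistry-Calculus-Latin-History-Art has odd length 5, so it cannot be 2-colored; at least 3 time slots are needed.
3 time slots suffice: Logic=3, Geology=2, Latin=2, Art=2, Calculus=3, Physics=2, History=1, Algebra=1, Chemistry=1. Each listed conflict is separated.

3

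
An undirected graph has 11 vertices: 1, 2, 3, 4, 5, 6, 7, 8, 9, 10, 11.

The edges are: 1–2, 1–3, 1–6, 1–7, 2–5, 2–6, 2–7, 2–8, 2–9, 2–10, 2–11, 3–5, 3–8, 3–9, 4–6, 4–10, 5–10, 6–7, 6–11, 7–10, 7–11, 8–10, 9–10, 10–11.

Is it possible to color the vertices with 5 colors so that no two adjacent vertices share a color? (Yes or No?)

Yes

The chromatic number is 4. 2, 6, 7, 11 are mutually adjacent (a clique of size 4), so at least 4 colors are needed.
4 colors suffice: 1=d, 2=a, 3=a, 4=a, 5=c, 6=b, 7=c, 8=c, 9=c, 10=b, 11=d.
Since 5 ≥ 4, a proper 5-coloring certainly exists.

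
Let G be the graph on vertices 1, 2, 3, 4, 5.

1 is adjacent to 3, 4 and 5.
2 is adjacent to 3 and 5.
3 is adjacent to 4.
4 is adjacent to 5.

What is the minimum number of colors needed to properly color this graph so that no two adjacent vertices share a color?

3

1, 4, 5 form a triangle, so at least 3 colors are needed.
3 colors suffice: color red → {3, 5}; color blue → {2, 4}; color green → {1}. Each edge has distinct colors on its endpoints.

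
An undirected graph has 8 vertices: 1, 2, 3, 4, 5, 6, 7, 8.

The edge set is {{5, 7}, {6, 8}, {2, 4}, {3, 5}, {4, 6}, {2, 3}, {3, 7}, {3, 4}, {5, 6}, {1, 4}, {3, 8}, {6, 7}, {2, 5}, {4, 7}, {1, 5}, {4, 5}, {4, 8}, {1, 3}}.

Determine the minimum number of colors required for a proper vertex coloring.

2, 3, 4, 5 form a clique, so at least 4 colors are needed.
4 colors suffice: color red → {4}; color blue → {3, 6}; color green → {5, 8}; color yellow → {1, 2, 7}. Every edge joins two different colors.

4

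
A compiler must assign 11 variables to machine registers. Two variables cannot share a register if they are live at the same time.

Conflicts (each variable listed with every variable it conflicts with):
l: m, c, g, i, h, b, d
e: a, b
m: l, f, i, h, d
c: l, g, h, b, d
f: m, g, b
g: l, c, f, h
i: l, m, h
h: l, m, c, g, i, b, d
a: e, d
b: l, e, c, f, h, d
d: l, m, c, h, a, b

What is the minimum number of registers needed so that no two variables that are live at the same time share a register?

l, c, h, b, d pairwise conflict, so at least 5 registers are needed.
5 registers suffice: register 1 → {l, e, f}; register 2 → {h, a}; register 3 → {g, i, d}; register 4 → {m, b}; register 5 → {c}. Each listed conflict is separated.

5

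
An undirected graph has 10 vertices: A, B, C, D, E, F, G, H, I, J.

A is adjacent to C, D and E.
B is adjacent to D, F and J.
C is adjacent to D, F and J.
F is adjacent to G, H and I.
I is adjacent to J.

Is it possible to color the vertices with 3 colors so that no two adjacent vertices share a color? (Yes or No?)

Yes

The chromatic number is 3. A, C, D are mutually adjacent, so at least 3 colors are needed.
A valid assignment using 3 colors: A=1, B=2, C=2, D=3, E=2, F=1, G=2, H=2, I=2, J=1.
That is already a proper 3-coloring.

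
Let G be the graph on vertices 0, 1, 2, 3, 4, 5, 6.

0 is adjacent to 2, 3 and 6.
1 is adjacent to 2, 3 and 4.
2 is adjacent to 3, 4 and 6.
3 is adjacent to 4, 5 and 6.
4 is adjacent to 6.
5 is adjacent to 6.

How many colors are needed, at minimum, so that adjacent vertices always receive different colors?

2, 3, 4, 6 are mutually adjacent (a clique of size 4), so at least 4 colors are needed.
4 colors suffice: color a → {3}; color b → {2, 5}; color c → {1, 6}; color d → {0, 4}. Every edge joins two different colors.

4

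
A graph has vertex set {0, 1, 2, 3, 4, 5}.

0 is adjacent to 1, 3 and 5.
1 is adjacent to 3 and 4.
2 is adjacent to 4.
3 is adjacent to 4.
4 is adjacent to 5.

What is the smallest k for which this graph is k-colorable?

3

1, 3, 4 are pairwise adjacent, so at least 3 colors are needed.
3 colors suffice: color red → {0, 4}; color blue → {2, 3, 5}; color green → {1}. Every edge joins two different colors.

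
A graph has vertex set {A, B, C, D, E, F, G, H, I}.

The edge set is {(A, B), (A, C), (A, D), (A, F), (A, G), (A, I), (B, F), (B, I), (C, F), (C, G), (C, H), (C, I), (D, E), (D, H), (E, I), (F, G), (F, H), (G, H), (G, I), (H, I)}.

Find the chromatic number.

A, C, G, I are mutually adjacent (a clique of size 4), so at least 4 colors are needed.
One proper 4-coloring: A=2, B=3, C=3, D=1, E=2, F=1, G=4, H=2, I=1. Every edge joins two different colors.

4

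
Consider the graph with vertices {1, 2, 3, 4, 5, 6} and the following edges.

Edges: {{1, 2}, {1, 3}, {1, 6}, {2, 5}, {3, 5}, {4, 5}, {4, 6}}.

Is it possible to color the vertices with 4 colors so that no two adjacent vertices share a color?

Yes

The chromatic number is 3. The cycle 1-6-4-5-2-1 has odd length 5, so it cannot be 2-colored; at least 3 colors are needed.
3 colors suffice: color red → {1, 5}; color blue → {2, 3, 4}; color green → {6}.
Since 4 ≥ 3, a proper 4-coloring certainly exists.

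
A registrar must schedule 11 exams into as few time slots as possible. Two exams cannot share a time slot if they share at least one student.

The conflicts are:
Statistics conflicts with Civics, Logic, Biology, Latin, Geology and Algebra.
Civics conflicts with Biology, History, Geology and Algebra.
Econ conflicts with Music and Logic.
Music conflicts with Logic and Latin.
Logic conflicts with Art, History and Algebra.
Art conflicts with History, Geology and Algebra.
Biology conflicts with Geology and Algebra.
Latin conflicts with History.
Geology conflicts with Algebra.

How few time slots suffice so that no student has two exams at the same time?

5

Statistics, Civics, Biology, Geology, Algebra are mutually in conflict, so at least 5 time slots are needed.
Using 5 time slots: Statistics=2, Civics=4, Econ=3, Music=2, Logic=1, Art=2, Biology=5, Latin=1, History=3, Geology=1, Algebra=3. No two conflicting exams share a time slot.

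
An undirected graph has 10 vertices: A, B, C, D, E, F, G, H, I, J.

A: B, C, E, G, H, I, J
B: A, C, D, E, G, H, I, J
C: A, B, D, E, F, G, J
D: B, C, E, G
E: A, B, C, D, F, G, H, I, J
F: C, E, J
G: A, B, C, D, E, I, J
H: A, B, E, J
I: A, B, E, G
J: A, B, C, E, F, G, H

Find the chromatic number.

6

A, B, C, E, G, J form a clique, so at least 6 colors are needed.
One proper 6-coloring: A=3, B=2, C=5, D=3, E=1, F=2, G=6, H=5, I=4, J=4. Each edge has distinct colors on its endpoints.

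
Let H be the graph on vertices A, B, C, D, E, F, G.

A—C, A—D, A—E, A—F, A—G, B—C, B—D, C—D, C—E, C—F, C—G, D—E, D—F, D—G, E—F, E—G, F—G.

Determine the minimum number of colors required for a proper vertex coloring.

6

A, C, D, E, F, G are mutually adjacent (a clique of size 6), so at least 6 colors are needed.
A valid assignment using 6 colors: A=5, B=3, C=2, D=1, E=4, F=6, G=3. No two adjacent vertices share a color.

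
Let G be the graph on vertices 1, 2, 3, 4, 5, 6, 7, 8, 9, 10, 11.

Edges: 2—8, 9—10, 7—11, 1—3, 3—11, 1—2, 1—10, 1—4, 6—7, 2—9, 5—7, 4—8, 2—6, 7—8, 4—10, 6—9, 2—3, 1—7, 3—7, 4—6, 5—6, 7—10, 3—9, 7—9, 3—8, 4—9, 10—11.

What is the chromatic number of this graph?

3

6, 7, 9 form a triangle, so at least 3 colors are needed.
3 colors suffice: color red → {2, 4, 7}; color blue → {3, 6, 10}; color green → {1, 5, 8, 9, 11}. Each edge has distinct colors on its endpoints.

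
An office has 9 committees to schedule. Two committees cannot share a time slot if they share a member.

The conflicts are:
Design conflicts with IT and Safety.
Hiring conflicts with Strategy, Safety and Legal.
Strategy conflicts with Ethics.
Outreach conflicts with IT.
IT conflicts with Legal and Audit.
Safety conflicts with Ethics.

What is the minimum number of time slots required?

The cycle Hiring-Legal-IT-Design-Safety-Hiring has odd length 5, so it cannot be 2-colored; at least 3 time slots are needed.
3 time slots suffice: time slot 1 → {Hiring, IT, Ethics}; time slot 2 → {Strategy, Outreach, Safety, Legal, Audit}; time slot 3 → {Design}. Each listed conflict is separated.

3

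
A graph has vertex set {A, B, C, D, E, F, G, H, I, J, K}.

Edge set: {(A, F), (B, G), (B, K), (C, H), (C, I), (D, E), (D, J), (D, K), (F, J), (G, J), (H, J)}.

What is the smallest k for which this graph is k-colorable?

3

The cycle D-K-B-G-J-D has odd length 5, so it cannot be 2-colored; at least 3 colors are needed.
A valid assignment using 3 colors: A=red, B=red, C=red, D=blue, E=red, F=blue, G=blue, H=blue, I=blue, J=red, K=green. Each edge has distinct colors on its endpoints.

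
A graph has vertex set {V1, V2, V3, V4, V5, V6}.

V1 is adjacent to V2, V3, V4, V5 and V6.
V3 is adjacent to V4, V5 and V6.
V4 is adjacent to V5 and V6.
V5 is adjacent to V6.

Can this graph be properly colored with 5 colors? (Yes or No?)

Yes

The chromatic number is 5. V1, V3, V4, V5, V6 form a clique, so at least 5 colors are needed.
5 colors suffice: color 1 → {V1}; color 2 → {V2, V6}; color 3 → {V3}; color 4 → {V4}; color 5 → {V5}.
That is already a proper 5-coloring.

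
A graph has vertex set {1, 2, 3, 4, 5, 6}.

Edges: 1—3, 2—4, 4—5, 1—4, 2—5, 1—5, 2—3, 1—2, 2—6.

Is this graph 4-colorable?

Yes

The chromatic number is 4. 1, 2, 4, 5 are mutually adjacent (a clique of size 4), so at least 4 colors are needed.
4 colors suffice: color red → {2}; color blue → {1, 6}; color green → {3, 5}; color yellow → {4}.
That is already a proper 4-coloring.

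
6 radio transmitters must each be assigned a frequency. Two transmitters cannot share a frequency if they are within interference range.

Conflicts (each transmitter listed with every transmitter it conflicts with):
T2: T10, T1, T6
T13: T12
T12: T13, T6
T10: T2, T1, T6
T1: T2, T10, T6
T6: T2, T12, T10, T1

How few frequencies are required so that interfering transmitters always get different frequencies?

4

T2, T10, T1, T6 pairwise conflict, so at least 4 frequencies are needed.
4 frequencies suffice: frequency 1 → {T13, T6}; frequency 2 → {T12, T1}; frequency 3 → {T10}; frequency 4 → {T2}. Each listed conflict is separated.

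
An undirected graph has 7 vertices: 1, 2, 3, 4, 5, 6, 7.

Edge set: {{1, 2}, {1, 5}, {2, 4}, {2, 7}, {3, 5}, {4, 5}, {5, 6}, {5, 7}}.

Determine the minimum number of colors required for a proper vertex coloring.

2

5 and 7 are adjacent, so at least 2 colors are needed.
One proper 2-coloring: 1=blue, 2=red, 3=blue, 4=blue, 5=red, 6=blue, 7=blue. Each edge has distinct colors on its endpoints.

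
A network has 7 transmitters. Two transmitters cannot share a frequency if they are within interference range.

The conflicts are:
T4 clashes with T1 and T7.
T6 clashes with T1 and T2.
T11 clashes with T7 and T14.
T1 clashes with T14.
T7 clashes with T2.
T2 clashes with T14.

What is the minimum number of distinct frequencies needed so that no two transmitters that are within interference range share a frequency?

The cycle T4-T1-T6-T2-T7-T4 has odd length 5, so it cannot be 2-colored; at least 3 frequencies are needed.
3 frequencies suffice: frequency 1 → {T11, T1, T2}; frequency 2 → {T6, T7, T14}; frequency 3 → {T4}. Every pair that conflicts lands in different frequencies.

3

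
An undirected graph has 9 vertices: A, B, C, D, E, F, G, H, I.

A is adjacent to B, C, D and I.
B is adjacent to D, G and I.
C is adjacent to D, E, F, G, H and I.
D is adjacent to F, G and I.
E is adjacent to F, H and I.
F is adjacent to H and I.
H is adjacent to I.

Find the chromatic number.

C, E, F, H, I form a clique, so at least 5 colors are needed.
5 colors suffice: color red → {B, C}; color blue → {G, I}; color green → {D, E}; color yellow → {A, F}; color purple → {H}. Every edge joins two different colors.

5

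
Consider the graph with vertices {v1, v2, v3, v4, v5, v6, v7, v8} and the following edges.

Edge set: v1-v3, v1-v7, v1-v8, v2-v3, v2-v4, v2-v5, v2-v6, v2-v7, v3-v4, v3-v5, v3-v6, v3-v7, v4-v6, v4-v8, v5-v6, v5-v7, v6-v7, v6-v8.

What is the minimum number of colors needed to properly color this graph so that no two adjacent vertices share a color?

v2, v3, v5, v6, v7 form a clique, so at least 5 colors are needed.
5 colors suffice: color 1 → {v3, v8}; color 2 → {v1, v6}; color 3 → {v4, v7}; color 4 → {v2}; color 5 → {v5}. Every edge joins two different colors.

5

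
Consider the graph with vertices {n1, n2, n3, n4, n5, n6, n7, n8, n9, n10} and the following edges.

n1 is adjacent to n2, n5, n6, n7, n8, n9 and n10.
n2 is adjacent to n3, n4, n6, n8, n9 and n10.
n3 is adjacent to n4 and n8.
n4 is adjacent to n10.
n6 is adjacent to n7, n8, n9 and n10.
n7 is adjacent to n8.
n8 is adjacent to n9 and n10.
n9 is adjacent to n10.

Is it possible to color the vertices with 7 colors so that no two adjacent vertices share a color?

The chromatic number is 6. n1, n2, n6, n8, n9, n10 form a clique, so at least 6 colors are needed.
6 colors suffice: n1=1, n2=2, n3=4, n4=1, n5=2, n6=5, n7=2, n8=3, n9=6, n10=4.
Since 7 ≥ 6, a proper 7-coloring certainly exists.

Yes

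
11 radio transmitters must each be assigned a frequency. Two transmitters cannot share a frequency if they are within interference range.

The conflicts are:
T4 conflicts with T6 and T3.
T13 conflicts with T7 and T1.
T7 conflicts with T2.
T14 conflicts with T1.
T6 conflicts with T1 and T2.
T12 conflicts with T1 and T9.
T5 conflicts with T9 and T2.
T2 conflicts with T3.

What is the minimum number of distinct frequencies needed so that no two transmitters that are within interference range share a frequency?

3

The cycle T6-T2-T7-T13-T1-T6 has odd length 5, so it cannot be 2-colored; at least 3 frequencies are needed.
Using 3 frequencies: T4=1, T13=3, T7=2, T14=2, T6=2, T12=2, T1=1, T5=2, T9=1, T2=1, T3=2. No two conflicting transmitters share a frequency.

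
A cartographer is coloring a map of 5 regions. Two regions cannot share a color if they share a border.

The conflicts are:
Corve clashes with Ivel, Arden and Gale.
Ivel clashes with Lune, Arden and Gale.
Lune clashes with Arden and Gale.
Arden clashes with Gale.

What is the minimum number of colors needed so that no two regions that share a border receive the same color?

Ivel, Lune, Arden, Gale are mutually in conflict, so at least 4 colors are needed.
One proper 4-coloring: Corve=4, Ivel=2, Lune=4, Arden=3, Gale=1. Every pair that conflicts lands in different colors.

4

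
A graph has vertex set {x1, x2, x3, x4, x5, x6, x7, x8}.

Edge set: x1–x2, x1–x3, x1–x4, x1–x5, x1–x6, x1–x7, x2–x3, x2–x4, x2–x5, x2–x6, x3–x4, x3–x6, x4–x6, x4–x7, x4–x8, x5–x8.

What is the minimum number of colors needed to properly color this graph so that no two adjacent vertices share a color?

5

x1, x2, x3, x4, x6 are pairwise adjacent (a clique of size 5), so at least 5 colors are needed.
5 colors suffice: x1=R, x2=G, x3=Y, x4=B, x5=B, x6=P, x7=G, x8=R. Every edge joins two different colors.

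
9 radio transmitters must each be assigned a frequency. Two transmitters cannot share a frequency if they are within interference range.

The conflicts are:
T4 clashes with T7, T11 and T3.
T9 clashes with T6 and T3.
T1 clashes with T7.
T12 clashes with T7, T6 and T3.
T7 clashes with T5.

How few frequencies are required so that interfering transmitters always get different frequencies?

T4 and T11 conflict, so at least 2 frequencies are needed.
Using 2 frequencies: T4=2, T9=2, T1=2, T12=2, T7=1, T11=1, T6=1, T3=1, T5=2. Each listed conflict is separated.

2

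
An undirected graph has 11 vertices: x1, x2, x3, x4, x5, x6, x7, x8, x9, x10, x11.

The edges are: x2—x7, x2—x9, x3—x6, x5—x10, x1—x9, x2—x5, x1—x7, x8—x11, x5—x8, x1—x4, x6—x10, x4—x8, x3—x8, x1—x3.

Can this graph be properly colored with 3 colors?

The chromatic number is 3. The cycle x6-x3-x8-x5-x10-x6 has odd length 5, so it cannot be 2-colored; at least 3 colors are needed.
3 colors suffice: color 1 → {x1, x2, x8, x10}; color 2 → {x3, x4, x5, x7, x9, x11}; color 3 → {x6}.
That is already a proper 3-coloring.

Yes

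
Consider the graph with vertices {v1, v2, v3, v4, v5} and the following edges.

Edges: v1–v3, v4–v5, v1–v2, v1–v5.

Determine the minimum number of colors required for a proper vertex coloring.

2

v1 and v2 are adjacent, so at least 2 colors are needed.
2 colors suffice: color R → {v1, v4}; color B → {v2, v3, v5}. Each edge has distinct colors on its endpoints.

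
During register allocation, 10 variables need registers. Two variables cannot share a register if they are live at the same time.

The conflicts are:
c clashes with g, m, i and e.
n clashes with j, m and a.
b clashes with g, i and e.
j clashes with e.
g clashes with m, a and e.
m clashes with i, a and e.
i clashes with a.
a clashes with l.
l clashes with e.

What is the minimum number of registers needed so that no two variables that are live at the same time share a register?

c, g, m, e are mutually in conflict, so at least 4 registers are needed.
4 registers suffice: register 1 → {b, j, m, l}; register 2 → {a, e}; register 3 → {n, g, i}; register 4 → {c}. No two conflicting variables share a register.

4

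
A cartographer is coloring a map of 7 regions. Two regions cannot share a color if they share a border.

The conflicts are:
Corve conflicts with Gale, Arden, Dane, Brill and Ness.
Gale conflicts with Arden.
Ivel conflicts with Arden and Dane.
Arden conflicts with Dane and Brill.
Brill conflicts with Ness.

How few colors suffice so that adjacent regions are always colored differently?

Corve, Brill, Ness are mutually in conflict, so at least 3 colors are needed.
3 colors suffice: color 1 → {Arden, Ness}; color 2 → {Corve, Ivel}; color 3 → {Gale, Dane, Brill}. No two conflicting regions share a color.

3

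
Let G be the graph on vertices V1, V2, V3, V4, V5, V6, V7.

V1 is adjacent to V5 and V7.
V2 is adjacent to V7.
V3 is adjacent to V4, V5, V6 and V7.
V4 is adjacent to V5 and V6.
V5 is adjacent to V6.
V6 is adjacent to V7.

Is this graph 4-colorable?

The chromatic number is 4. V3, V4, V5, V6 are mutually adjacent (a clique of size 4), so at least 4 colors are needed.
One proper 4-coloring: V1=2, V2=2, V3=3, V4=4, V5=1, V6=2, V7=1.
That is already a proper 4-coloring.

Yes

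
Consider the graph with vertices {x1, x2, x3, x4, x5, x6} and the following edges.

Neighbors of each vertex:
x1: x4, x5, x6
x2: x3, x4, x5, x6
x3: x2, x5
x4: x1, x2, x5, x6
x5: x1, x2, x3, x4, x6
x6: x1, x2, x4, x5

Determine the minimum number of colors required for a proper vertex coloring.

x2, x4, x5, x6 are mutually adjacent (a clique of size 4), so at least 4 colors are needed.
4 colors suffice: color 1 → {x5}; color 2 → {x1, x2}; color 3 → {x3, x4}; color 4 → {x6}. Every edge joins two different colors.

4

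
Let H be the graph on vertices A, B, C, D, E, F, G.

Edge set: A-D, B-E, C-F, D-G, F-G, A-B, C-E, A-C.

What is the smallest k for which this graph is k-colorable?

The cycle C-F-G-D-A-C has odd length 5, so it cannot be 2-colored; at least 3 colors are needed.
3 colors suffice: color red → {B, C, G}; color blue → {A, E, F}; color green → {D}. Each edge has distinct colors on its endpoints.

3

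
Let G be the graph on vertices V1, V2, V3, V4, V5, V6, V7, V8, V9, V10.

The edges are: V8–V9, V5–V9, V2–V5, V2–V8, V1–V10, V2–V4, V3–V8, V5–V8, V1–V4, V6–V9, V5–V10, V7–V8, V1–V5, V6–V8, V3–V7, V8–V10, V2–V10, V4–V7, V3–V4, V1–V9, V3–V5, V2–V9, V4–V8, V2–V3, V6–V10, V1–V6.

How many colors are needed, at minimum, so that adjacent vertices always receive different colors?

V2, V5, V8, V9 are pairwise adjacent (a clique of size 4), so at least 4 colors are needed.
4 colors suffice: color 1 → {V1, V8}; color 2 → {V4, V5, V6}; color 3 → {V2, V7}; color 4 → {V3, V9, V10}. No two adjacent vertices share a color.

4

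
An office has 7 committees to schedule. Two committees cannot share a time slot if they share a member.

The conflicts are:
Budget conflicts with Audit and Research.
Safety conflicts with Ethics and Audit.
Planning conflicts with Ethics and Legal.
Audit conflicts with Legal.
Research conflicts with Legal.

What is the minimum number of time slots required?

The cycle Planning-Legal-Audit-Safety-Ethics-Planning has odd length 5, so it cannot be 2-colored; at least 3 time slots are needed.
3 time slots suffice: time slot 1 → {Ethics, Audit, Research}; time slot 2 → {Budget, Safety, Legal}; time slot 3 → {Planning}. No two conflicting committees share a time slot.

3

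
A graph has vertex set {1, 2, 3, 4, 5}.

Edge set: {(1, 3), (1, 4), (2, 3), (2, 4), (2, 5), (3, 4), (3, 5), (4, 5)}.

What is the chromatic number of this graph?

4

2, 3, 4, 5 form a clique, so at least 4 colors are needed.
4 colors suffice: color red → {3}; color blue → {4}; color green → {1, 5}; color yellow → {2}. Each edge has distinct colors on its endpoints.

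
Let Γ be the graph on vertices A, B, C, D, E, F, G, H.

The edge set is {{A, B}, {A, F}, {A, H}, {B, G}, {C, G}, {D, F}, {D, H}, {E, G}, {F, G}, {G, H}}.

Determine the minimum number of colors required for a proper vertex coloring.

C and G are adjacent, so at least 2 colors are needed.
2 colors suffice: color 1 → {A, D, G}; color 2 → {B, C, E, F, H}. No two adjacent vertices share a color.

2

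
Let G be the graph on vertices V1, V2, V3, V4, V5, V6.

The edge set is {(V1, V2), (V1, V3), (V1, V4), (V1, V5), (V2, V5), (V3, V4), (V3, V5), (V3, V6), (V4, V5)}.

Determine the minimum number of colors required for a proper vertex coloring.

V1, V3, V4, V5 form a clique, so at least 4 colors are needed.
4 colors suffice: color R → {V1, V6}; color B → {V5}; color G → {V2, V3}; color Y → {V4}. No two adjacent vertices share a color.

4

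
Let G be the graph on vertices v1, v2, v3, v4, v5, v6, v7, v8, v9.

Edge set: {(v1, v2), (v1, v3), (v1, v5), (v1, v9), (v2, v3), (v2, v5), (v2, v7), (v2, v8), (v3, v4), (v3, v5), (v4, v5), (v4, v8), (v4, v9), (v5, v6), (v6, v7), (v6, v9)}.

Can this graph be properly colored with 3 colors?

No

v1, v2, v3, v5 form a clique, so at least 4 colors are needed.
So 3 colors are not enough.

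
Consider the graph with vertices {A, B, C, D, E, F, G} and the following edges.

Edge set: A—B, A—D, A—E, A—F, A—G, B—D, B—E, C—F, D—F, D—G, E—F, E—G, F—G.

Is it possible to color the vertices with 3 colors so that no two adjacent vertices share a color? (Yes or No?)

A, D, F, G are pairwise adjacent (a clique of size 4), so at least 4 colors are needed.
So 3 colors are not enough.

No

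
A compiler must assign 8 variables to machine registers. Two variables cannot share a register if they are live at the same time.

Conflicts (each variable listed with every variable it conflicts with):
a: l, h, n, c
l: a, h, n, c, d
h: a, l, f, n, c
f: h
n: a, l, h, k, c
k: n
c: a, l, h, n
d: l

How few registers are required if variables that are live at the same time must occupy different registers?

5

a, l, h, n, c all conflict with each other, so at least 5 registers are needed.
5 registers suffice: register 1 → {f, n, d}; register 2 → {l, k}; register 3 → {h}; register 4 → {c}; register 5 → {a}. Every pair that conflicts lands in different registers.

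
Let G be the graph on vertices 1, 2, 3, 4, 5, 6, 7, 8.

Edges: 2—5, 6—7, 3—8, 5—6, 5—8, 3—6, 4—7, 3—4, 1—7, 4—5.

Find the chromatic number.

2

6 and 7 are adjacent, so at least 2 colors are needed.
2 colors suffice: color red → {3, 5, 7}; color blue → {1, 2, 4, 6, 8}. Every edge joins two different colors.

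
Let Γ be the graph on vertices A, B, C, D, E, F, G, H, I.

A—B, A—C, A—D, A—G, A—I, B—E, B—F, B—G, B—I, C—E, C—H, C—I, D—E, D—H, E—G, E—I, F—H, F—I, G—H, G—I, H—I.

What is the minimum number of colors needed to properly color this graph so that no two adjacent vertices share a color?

A, B, G, I form a clique, so at least 4 colors are needed.
A valid assignment using 4 colors: A=4, B=2, C=3, D=1, E=4, F=3, G=3, H=2, I=1. Every edge joins two different colors.

4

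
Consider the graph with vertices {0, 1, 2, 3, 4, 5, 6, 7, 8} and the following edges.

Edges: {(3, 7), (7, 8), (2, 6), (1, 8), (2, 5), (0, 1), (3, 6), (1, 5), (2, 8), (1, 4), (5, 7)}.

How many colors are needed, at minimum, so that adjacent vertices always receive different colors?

3

The cycle 2-5-7-3-6-2 has odd length 5, so it cannot be 2-colored; at least 3 colors are needed.
3 colors suffice: 0=b, 1=a, 2=a, 3=c, 4=b, 5=b, 6=b, 7=a, 8=b. Each edge has distinct colors on its endpoints.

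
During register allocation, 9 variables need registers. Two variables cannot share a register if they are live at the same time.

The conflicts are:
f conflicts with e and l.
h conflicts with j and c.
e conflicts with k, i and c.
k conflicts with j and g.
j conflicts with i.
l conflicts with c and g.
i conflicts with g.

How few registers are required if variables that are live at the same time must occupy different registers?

3

The cycle i-e-c-h-j-i has odd length 5, so it cannot be 2-colored; at least 3 registers are needed.
3 registers suffice: register 1 → {e, j, g}; register 2 → {f, k, i, c}; register 3 → {h, l}. No two conflicting variables share a register.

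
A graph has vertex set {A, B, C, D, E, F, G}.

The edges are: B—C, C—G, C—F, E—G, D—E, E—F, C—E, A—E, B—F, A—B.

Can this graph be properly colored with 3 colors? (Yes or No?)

The chromatic number is 3. C, E, G are mutually adjacent, so at least 3 colors are needed.
3 colors suffice: A=2, B=1, C=2, D=2, E=1, F=3, G=3.
That is already a proper 3-coloring.

Yes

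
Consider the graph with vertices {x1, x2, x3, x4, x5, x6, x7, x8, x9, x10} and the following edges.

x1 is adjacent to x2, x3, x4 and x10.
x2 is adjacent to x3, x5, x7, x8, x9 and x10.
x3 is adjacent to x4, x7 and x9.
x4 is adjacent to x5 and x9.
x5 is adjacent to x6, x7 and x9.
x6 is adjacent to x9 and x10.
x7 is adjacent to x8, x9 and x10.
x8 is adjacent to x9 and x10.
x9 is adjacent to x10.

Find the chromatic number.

5

x2, x7, x8, x9, x10 are mutually adjacent (a clique of size 5), so at least 5 colors are needed.
One proper 5-coloring: x1=1, x2=2, x3=4, x4=2, x5=4, x6=2, x7=3, x8=5, x9=1, x10=4. Each edge has distinct colors on its endpoints.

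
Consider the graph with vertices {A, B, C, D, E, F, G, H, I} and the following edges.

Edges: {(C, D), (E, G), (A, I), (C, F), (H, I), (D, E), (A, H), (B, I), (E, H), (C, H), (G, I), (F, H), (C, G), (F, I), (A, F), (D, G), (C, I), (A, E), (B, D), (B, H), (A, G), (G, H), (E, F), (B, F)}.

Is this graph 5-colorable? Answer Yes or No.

The chromatic number is 4. C, F, H, I are pairwise adjacent (a clique of size 4), so at least 4 colors are needed.
A valid assignment using 4 colors: A=4, B=4, C=4, D=1, E=3, F=2, G=2, H=1, I=3.
Since 5 ≥ 4, a proper 5-coloring certainly exists.

Yes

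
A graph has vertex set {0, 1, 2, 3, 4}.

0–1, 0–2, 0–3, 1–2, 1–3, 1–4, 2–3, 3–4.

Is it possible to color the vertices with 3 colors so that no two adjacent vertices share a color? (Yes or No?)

0, 1, 2, 3 are pairwise adjacent (a clique of size 4), so at least 4 colors are needed.
So 3 colors are not enough.

No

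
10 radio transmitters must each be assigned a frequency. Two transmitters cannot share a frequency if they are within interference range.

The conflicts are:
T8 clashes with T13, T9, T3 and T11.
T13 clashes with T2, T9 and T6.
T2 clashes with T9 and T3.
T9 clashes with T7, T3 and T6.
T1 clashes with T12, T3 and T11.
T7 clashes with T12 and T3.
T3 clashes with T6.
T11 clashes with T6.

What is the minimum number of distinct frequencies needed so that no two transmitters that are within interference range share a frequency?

3

T9, T3, T6 are mutually in conflict, so at least 3 frequencies are needed.
3 frequencies suffice: frequency 1 → {T13, T12, T3, T11}; frequency 2 → {T9, T1}; frequency 3 → {T8, T2, T7, T6}. No two conflicting transmitters share a frequency.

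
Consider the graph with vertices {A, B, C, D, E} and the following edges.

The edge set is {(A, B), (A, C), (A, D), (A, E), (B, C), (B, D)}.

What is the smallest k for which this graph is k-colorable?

A, B, C form a triangle, so at least 3 colors are needed.
3 colors suffice: color 1 → {A}; color 2 → {B, E}; color 3 → {C, D}. Every edge joins two different colors.

3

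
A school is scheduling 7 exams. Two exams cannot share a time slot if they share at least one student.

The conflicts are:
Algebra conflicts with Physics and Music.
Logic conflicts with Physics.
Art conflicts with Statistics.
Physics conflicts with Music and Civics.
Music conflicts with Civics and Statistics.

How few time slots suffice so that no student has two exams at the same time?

3

Physics, Music, Civics pairwise conflict, so at least 3 time slots are needed.
Using 3 time slots: Algebra=3, Logic=1, Art=1, Physics=2, Music=1, Civics=3, Statistics=2. No two conflicting exams share a time slot.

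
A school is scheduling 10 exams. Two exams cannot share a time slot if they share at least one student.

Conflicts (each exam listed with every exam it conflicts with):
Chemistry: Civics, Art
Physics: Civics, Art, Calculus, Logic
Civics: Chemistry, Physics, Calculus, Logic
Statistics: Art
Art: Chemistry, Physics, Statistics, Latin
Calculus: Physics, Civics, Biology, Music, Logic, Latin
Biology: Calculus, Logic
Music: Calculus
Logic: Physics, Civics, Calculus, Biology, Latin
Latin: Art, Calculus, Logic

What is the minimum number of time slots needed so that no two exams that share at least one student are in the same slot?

Physics, Civics, Calculus, Logic are mutually in conflict, so at least 4 time slots are needed.
4 time slots suffice: Chemistry=2, Physics=4, Civics=3, Statistics=2, Art=1, Calculus=1, Biology=3, Music=2, Logic=2, Latin=3. No two conflicting exams share a time slot.

4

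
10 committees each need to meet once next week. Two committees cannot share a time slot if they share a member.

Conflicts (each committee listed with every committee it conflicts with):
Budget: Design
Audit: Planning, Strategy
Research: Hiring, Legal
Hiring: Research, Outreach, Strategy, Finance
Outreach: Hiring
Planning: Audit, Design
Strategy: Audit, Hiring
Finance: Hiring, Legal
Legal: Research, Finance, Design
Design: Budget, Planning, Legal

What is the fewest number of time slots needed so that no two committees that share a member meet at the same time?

3

The cycle Strategy-Hiring-Research-Legal-Design-Planning-Audit-Strategy has odd length 7, so it cannot be 2-colored; at least 3 time slots are needed.
Using 3 time slots: Budget=1, Audit=1, Research=2, Hiring=1, Outreach=2, Planning=3, Strategy=2, Finance=2, Legal=1, Design=2. Every pair that conflicts lands in different time slots.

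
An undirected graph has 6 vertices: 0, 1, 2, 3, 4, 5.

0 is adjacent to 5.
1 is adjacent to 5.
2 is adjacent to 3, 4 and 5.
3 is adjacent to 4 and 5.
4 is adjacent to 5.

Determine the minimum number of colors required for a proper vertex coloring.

4

2, 3, 4, 5 are mutually adjacent (a clique of size 4), so at least 4 colors are needed.
4 colors suffice: color a → {5}; color b → {0, 1, 2}; color c → {4}; color d → {3}. Every edge joins two different colors.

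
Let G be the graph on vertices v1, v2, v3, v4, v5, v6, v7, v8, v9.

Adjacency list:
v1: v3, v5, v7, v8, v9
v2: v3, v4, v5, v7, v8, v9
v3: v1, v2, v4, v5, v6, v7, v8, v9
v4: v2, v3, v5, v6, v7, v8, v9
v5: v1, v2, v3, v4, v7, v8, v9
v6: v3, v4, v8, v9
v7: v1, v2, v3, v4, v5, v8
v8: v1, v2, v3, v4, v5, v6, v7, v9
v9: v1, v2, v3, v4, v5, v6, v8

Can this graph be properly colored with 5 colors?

v2, v3, v4, v5, v7, v8 are pairwise adjacent (a clique of size 6), so at least 6 colors are needed.
So 5 colors are not enough.

No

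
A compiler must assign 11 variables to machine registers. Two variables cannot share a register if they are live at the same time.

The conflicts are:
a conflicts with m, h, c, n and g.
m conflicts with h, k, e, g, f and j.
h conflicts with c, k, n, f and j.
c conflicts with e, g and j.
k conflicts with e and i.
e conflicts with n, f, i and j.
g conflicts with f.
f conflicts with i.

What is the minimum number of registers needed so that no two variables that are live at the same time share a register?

a, c, g all conflict with each other, so at least 3 registers are needed.
A valid assignment using 3 registers: a=3, m=2, h=1, c=2, k=3, e=1, n=2, g=1, f=3, i=2, j=3. No two conflicting variables share a register.

3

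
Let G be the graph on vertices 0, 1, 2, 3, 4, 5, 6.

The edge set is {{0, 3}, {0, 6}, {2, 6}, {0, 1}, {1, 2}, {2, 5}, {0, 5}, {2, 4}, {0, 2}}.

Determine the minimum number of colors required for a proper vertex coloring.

3

0, 2, 6 are pairwise adjacent, so at least 3 colors are needed.
3 colors suffice: color a → {0, 4}; color b → {2, 3}; color c → {1, 5, 6}. Each edge has distinct colors on its endpoints.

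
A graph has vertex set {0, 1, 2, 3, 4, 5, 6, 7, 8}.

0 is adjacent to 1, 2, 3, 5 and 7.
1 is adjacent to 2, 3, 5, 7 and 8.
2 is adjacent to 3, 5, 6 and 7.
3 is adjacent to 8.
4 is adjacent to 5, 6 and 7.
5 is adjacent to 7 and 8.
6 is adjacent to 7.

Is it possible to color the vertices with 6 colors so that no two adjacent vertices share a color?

The chromatic number is 5. 0, 1, 2, 5, 7 are pairwise adjacent (a clique of size 5), so at least 5 colors are needed.
5 colors suffice: color red → {2, 4, 8}; color blue → {3, 5, 6}; color green → {1}; color yellow → {7}; color purple → {0}.
Since 6 ≥ 5, a proper 6-coloring certainly exists.

Yes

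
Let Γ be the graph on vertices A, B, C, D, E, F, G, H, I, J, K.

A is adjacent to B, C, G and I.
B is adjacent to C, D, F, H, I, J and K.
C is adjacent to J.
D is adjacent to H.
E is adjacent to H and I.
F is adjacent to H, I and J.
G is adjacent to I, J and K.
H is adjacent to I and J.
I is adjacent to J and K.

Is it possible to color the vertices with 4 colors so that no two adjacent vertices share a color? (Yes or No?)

B, F, H, I, J form a clique, so at least 5 colors are needed.
So 4 colors are not enough.

No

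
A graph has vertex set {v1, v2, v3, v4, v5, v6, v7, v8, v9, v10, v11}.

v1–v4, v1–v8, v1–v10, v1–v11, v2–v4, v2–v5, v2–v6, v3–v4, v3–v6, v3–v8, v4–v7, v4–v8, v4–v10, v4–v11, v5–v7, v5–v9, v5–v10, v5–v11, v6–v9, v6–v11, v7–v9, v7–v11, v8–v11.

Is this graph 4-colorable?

The chromatic number is 4. v1, v4, v8, v11 are pairwise adjacent (a clique of size 4), so at least 4 colors are needed.
4 colors suffice: color 1 → {v4, v5, v6}; color 2 → {v2, v3, v9, v10, v11}; color 3 → {v7, v8}; color 4 → {v1}.
That is already a proper 4-coloring.

Yes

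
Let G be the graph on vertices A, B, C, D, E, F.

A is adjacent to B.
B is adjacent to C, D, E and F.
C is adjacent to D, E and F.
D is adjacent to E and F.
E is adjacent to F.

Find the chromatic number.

5

B, C, D, E, F are mutually adjacent (a clique of size 5), so at least 5 colors are needed.
5 colors suffice: A=2, B=1, C=5, D=3, E=2, F=4. Every edge joins two different colors.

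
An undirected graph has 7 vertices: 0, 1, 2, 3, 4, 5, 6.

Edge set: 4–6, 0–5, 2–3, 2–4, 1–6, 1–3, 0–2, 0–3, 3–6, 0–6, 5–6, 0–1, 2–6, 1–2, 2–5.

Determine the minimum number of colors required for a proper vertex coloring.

5

0, 1, 2, 3, 6 are mutually adjacent (a clique of size 5), so at least 5 colors are needed.
A valid assignment using 5 colors: 0=green, 1=purple, 2=red, 3=yellow, 4=green, 5=yellow, 6=blue. No two adjacent vertices share a color.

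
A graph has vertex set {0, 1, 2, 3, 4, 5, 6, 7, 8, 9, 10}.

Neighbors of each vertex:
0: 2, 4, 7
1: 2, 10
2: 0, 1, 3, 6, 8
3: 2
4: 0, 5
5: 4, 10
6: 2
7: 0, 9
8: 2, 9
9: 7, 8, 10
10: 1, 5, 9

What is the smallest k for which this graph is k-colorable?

3

The cycle 2-1-10-9-8-2 has odd length 5, so it cannot be 2-colored; at least 3 colors are needed.
A valid assignment using 3 colors: 0=b, 1=c, 2=a, 3=b, 4=c, 5=a, 6=b, 7=c, 8=b, 9=a, 10=b. No two adjacent vertices share a color.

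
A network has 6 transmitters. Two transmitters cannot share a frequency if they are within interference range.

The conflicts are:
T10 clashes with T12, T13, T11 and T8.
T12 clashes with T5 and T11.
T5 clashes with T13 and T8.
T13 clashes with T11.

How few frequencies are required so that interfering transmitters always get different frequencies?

T10, T12, T11 all conflict with each other, so at least 3 frequencies are needed.
3 frequencies suffice: frequency 1 → {T10, T5}; frequency 2 → {T12, T13, T8}; frequency 3 → {T11}. No two conflicting transmitters share a frequency.

3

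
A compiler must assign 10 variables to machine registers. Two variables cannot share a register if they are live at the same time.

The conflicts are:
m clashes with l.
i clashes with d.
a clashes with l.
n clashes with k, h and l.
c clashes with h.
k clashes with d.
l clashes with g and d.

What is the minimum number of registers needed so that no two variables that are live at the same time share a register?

2

i and d conflict, so at least 2 registers are needed.
2 registers suffice: m=2, i=1, a=2, n=2, c=2, k=1, h=1, l=1, g=2, d=2. Each listed conflict is separated.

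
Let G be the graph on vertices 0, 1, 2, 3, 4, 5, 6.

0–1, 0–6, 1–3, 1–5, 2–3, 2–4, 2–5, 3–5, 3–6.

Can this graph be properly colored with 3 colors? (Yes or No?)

Yes

The chromatic number is 3. 1, 3, 5 are mutually adjacent, so at least 3 colors are needed.
3 colors suffice: color a → {0, 3, 4}; color b → {1, 2, 6}; color c → {5}.
That is already a proper 3-coloring.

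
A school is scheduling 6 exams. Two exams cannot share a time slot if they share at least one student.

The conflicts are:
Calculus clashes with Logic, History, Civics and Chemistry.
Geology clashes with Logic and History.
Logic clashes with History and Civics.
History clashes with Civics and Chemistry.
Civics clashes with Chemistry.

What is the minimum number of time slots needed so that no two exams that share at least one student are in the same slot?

Calculus, Logic, History, Civics all conflict with each other, so at least 4 time slots are needed.
A valid assignment using 4 time slots: Calculus=4, Geology=3, Logic=2, History=1, Civics=3, Chemistry=2. Every pair that conflicts lands in different time slots.

4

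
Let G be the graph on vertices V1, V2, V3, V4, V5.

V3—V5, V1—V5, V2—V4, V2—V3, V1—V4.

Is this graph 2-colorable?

No

The cycle V2-V4-V1-V5-V3-V2 has odd length 5, so it cannot be 2-colored; at least 3 colors are needed.
So 2 colors are not enough.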